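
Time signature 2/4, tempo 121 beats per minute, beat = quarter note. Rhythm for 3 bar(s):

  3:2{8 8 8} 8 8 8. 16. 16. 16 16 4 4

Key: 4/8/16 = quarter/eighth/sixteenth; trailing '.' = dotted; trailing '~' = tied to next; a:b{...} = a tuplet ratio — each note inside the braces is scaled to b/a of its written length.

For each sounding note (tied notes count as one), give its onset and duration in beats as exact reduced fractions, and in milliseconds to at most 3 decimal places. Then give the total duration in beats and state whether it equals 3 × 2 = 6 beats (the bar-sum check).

1) 0.0ms=0b +165.289ms=1/3b
2) 165.289ms=1/3b +165.289ms=1/3b
3) 330.579ms=2/3b +165.289ms=1/3b
4) 495.868ms=1b +247.934ms=1/2b
5) 743.802ms=3/2b +247.934ms=1/2b
6) 991.736ms=2b +371.901ms=3/4b
7) 1363.636ms=11/4b +185.95ms=3/8b
8) 1549.587ms=25/8b +185.95ms=3/8b
9) 1735.537ms=7/2b +123.967ms=1/4b
10) 1859.504ms=15/4b +123.967ms=1/4b
11) 1983.471ms=4b +495.868ms=1b
12) 2479.339ms=5b +495.868ms=1b
Σ=6b of 6 (121bpm 2/4) — PASS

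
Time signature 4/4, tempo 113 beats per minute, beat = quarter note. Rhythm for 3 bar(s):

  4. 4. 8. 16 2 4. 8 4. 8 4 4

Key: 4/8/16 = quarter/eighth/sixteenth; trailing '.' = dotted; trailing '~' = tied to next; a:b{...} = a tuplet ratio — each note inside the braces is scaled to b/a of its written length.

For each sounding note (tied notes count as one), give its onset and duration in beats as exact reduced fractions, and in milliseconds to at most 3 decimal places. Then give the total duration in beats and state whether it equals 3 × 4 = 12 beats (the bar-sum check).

1) 0.0ms=0b +796.46ms=3/2b
2) 796.46ms=3/2b +796.46ms=3/2b
3) 1592.92ms=3b +398.23ms=3/4b
4) 1991.15ms=15/4b +132.743ms=1/4b
5) 2123.894ms=4b +1061.947ms=2b
6) 3185.841ms=6b +796.46ms=3/2b
7) 3982.301ms=15/2b +265.487ms=1/2b
8) 4247.788ms=8b +796.46ms=3/2b
9) 5044.248ms=19/2b +265.487ms=1/2b
10) 5309.735ms=10b +530.973ms=1b
11) 5840.708ms=11b +530.973ms=1b
Σ=12b of 12 (113bpm 4/4) — PASS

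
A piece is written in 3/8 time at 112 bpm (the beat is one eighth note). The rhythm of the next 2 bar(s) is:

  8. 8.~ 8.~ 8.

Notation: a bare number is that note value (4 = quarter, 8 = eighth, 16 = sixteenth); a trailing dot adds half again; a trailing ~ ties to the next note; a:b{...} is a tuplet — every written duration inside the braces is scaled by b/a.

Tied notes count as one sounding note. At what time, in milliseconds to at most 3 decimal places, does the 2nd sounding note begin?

note 2 onset = 3/2b = 803.571ms

1. 0.0ms @ 0 + 803.571ms (3/2)
2. 803.571ms @ 3/2 + 2410.714ms (9/2)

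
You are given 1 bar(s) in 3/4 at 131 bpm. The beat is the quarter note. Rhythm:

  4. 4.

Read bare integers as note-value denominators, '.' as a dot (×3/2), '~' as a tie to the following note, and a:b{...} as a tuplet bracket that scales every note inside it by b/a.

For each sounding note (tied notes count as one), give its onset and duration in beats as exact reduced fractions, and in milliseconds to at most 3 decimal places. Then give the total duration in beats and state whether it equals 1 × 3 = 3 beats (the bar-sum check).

1) 0.0ms=0b +687.023ms=3/2b
2) 687.023ms=3/2b +687.023ms=3/2b
Σ=3b of 3 (131bpm 3/4) — PASS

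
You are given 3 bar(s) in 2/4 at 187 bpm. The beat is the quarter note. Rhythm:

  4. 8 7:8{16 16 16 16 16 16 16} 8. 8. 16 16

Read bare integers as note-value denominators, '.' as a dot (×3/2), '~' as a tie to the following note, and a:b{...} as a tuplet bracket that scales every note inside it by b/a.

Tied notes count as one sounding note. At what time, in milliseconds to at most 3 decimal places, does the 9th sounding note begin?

1. 0.0ms @ 0 + 481.283ms (3/2)
2. 481.283ms @ 3/2 + 160.428ms (1/2)
3. 641.711ms @ 2 + 91.673ms (2/7)
4. 733.384ms @ 16/7 + 91.673ms (2/7)
5. 825.057ms @ 18/7 + 91.673ms (2/7)
6. 916.73ms @ 20/7 + 91.673ms (2/7)
7. 1008.403ms @ 22/7 + 91.673ms (2/7)
8. 1100.076ms @ 24/7 + 91.673ms (2/7)
9. 1191.749ms @ 26/7 + 91.673ms (2/7)
10. 1283.422ms @ 4 + 240.642ms (3/4)
11. 1524.064ms @ 19/4 + 240.642ms (3/4)
12. 1764.706ms @ 11/2 + 80.214ms (1/4)
13. 1844.92ms @ 23/4 + 80.214ms (1/4)

note 9 onset = 26/7b = 1191.749ms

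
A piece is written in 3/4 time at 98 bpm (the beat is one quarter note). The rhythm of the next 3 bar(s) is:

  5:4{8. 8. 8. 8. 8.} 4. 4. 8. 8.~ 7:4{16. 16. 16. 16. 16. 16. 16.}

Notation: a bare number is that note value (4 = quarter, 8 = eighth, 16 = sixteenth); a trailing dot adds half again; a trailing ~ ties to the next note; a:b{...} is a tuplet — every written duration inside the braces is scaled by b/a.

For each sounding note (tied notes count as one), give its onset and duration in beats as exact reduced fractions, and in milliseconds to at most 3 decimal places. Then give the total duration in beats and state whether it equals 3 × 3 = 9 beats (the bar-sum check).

1) 0.0ms=0b +367.347ms=3/5b
2) 367.347ms=3/5b +367.347ms=3/5b
3) 734.694ms=6/5b +367.347ms=3/5b
4) 1102.041ms=9/5b +367.347ms=3/5b
5) 1469.388ms=12/5b +367.347ms=3/5b
6) 1836.735ms=3b +918.367ms=3/2b
7) 2755.102ms=9/2b +918.367ms=3/2b
8) 3673.469ms=6b +459.184ms=3/4b
9) 4132.653ms=27/4b +590.379ms=27/28b
10) 4723.032ms=54/7b +131.195ms=3/14b
11) 4854.227ms=111/14b +131.195ms=3/14b
12) 4985.423ms=57/7b +131.195ms=3/14b
13) 5116.618ms=117/14b +131.195ms=3/14b
14) 5247.813ms=60/7b +131.195ms=3/14b
15) 5379.009ms=123/14b +131.195ms=3/14b
Σ=9b of 9 (98bpm 3/4) — PASS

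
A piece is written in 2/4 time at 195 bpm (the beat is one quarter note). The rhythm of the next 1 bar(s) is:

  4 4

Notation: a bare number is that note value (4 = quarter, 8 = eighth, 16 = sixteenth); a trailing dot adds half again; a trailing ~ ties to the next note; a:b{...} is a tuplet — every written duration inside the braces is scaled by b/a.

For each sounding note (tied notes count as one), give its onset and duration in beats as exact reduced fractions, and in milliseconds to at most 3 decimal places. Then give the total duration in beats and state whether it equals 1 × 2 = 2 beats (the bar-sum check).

1) 0.0ms=0b +307.692ms=1b
2) 307.692ms=1b +307.692ms=1b
Σ=2b of 2 (195bpm 2/4) — PASS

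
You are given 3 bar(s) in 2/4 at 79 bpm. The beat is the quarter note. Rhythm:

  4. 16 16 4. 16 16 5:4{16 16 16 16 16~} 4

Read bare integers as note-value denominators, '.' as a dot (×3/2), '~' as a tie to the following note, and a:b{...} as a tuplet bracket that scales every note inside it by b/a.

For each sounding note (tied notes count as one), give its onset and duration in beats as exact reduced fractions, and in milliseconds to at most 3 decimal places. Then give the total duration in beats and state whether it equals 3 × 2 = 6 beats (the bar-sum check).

1) 0.0ms=0b +1139.241ms=3/2b
2) 1139.241ms=3/2b +189.873ms=1/4b
3) 1329.114ms=7/4b +189.873ms=1/4b
4) 1518.987ms=2b +1139.241ms=3/2b
5) 2658.228ms=7/2b +189.873ms=1/4b
6) 2848.101ms=15/4b +189.873ms=1/4b
7) 3037.975ms=4b +151.899ms=1/5b
8) 3189.873ms=21/5b +151.899ms=1/5b
9) 3341.772ms=22/5b +151.899ms=1/5b
10) 3493.671ms=23/5b +151.899ms=1/5b
11) 3645.57ms=24/5b +911.392ms=6/5b
Σ=6b of 6 (79bpm 2/4) — PASS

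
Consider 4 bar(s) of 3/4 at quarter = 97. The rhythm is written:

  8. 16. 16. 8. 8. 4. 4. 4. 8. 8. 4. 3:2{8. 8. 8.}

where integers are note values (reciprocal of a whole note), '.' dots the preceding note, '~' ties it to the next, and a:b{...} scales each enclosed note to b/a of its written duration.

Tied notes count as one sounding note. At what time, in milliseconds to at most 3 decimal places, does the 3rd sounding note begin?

1. 0.0ms @ 0 + 463.918ms (3/4)
2. 463.918ms @ 3/4 + 231.959ms (3/8)
3. 695.876ms @ 9/8 + 231.959ms (3/8)
4. 927.835ms @ 3/2 + 463.918ms (3/4)
5. 1391.753ms @ 9/4 + 463.918ms (3/4)
6. 1855.67ms @ 3 + 927.835ms (3/2)
7. 2783.505ms @ 9/2 + 927.835ms (3/2)
8. 3711.34ms @ 6 + 927.835ms (3/2)
9. 4639.175ms @ 15/2 + 463.918ms (3/4)
10. 5103.093ms @ 33/4 + 463.918ms (3/4)
11. 5567.01ms @ 9 + 927.835ms (3/2)
12. 6494.845ms @ 21/2 + 309.278ms (1/2)
13. 6804.124ms @ 11 + 309.278ms (1/2)
14. 7113.402ms @ 23/2 + 309.278ms (1/2)

note 3 onset = 9/8b = 695.876ms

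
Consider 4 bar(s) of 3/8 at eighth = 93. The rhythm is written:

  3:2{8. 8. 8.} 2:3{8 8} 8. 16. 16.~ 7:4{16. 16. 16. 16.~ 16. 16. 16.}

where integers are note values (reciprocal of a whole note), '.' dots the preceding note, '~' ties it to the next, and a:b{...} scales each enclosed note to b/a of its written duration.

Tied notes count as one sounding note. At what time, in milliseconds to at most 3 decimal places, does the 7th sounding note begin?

1. 0.0ms @ 0 + 645.161ms (1)
2. 645.161ms @ 1 + 645.161ms (1)
3. 1290.323ms @ 2 + 645.161ms (1)
4. 1935.484ms @ 3 + 967.742ms (3/2)
5. 2903.226ms @ 9/2 + 967.742ms (3/2)
6. 3870.968ms @ 6 + 967.742ms (3/2)
7. 4838.71ms @ 15/2 + 483.871ms (3/4)
8. 5322.581ms @ 33/4 + 760.369ms (33/28)
9. 6082.949ms @ 66/7 + 276.498ms (3/7)
10. 6359.447ms @ 69/7 + 276.498ms (3/7)
11. 6635.945ms @ 72/7 + 552.995ms (6/7)
12. 7188.94ms @ 78/7 + 276.498ms (3/7)
13. 7465.438ms @ 81/7 + 276.498ms (3/7)

note 7 onset = 15/2b = 4838.71ms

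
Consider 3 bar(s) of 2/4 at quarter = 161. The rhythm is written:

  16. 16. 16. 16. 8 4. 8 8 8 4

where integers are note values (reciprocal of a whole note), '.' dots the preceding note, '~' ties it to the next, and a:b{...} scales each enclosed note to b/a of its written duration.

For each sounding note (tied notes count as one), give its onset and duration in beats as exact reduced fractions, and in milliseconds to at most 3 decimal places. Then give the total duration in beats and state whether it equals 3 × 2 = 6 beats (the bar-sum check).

1) 0.0ms=0b +139.752ms=3/8b
2) 139.752ms=3/8b +139.752ms=3/8b
3) 279.503ms=3/4b +139.752ms=3/8b
4) 419.255ms=9/8b +139.752ms=3/8b
5) 559.006ms=3/2b +186.335ms=1/2b
6) 745.342ms=2b +559.006ms=3/2b
7) 1304.348ms=7/2b +186.335ms=1/2b
8) 1490.683ms=4b +186.335ms=1/2b
9) 1677.019ms=9/2b +186.335ms=1/2b
10) 1863.354ms=5b +372.671ms=1b
Σ=6b of 6 (161bpm 2/4) — PASS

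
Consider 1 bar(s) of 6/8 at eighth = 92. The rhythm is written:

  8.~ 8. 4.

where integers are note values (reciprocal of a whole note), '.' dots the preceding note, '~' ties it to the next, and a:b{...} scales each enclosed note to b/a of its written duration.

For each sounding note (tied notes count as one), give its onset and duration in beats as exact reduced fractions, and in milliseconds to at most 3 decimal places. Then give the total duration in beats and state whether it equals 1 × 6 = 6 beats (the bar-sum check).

1) 0.0ms=0b +1956.522ms=3b
2) 1956.522ms=3b +1956.522ms=3b
Σ=6b of 6 (92bpm 6/8) — PASS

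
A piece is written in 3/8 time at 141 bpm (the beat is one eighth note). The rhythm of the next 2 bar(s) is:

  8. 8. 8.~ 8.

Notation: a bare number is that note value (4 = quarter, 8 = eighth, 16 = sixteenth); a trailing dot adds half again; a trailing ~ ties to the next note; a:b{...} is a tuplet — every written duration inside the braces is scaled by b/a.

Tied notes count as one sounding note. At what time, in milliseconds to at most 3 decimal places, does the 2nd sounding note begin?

note 2 onset = 3/2b = 638.298ms

1. 0.0ms @ 0 + 638.298ms (3/2)
2. 638.298ms @ 3/2 + 638.298ms (3/2)
3. 1276.596ms @ 3 + 1276.596ms (3)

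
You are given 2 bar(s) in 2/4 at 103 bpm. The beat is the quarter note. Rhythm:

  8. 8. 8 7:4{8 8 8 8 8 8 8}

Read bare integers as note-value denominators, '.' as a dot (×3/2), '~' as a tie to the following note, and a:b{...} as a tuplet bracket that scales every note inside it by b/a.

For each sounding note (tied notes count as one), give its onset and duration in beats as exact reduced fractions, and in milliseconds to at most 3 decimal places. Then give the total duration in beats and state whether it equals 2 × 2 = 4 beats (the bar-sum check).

1) 0.0ms=0b +436.893ms=3/4b
2) 436.893ms=3/4b +436.893ms=3/4b
3) 873.786ms=3/2b +291.262ms=1/2b
4) 1165.049ms=2b +166.436ms=2/7b
5) 1331.484ms=16/7b +166.436ms=2/7b
6) 1497.92ms=18/7b +166.436ms=2/7b
7) 1664.355ms=20/7b +166.436ms=2/7b
8) 1830.791ms=22/7b +166.436ms=2/7b
9) 1997.226ms=24/7b +166.436ms=2/7b
10) 2163.662ms=26/7b +166.436ms=2/7b
Σ=4b of 4 (103bpm 2/4) — PASS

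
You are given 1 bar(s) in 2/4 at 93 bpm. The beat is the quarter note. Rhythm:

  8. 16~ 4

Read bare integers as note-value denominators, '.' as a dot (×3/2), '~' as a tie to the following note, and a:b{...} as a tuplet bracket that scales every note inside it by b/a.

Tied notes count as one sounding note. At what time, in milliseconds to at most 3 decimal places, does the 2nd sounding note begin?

1. 0.0ms @ 0 + 483.871ms (3/4)
2. 483.871ms @ 3/4 + 806.452ms (5/4)

note 2 onset = 3/4b = 483.871ms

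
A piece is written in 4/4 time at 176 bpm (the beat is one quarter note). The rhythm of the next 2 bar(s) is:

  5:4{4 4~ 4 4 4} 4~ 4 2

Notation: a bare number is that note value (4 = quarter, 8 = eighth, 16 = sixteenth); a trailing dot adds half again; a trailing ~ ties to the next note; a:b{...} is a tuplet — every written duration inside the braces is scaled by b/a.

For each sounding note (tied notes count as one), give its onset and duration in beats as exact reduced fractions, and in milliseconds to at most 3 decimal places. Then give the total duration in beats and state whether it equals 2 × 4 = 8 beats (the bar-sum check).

1) 0.0ms=0b +272.727ms=4/5b
2) 272.727ms=4/5b +545.455ms=8/5b
3) 818.182ms=12/5b +272.727ms=4/5b
4) 1090.909ms=16/5b +272.727ms=4/5b
5) 1363.636ms=4b +681.818ms=2b
6) 2045.455ms=6b +681.818ms=2b
Σ=8b of 8 (176bpm 4/4) — PASS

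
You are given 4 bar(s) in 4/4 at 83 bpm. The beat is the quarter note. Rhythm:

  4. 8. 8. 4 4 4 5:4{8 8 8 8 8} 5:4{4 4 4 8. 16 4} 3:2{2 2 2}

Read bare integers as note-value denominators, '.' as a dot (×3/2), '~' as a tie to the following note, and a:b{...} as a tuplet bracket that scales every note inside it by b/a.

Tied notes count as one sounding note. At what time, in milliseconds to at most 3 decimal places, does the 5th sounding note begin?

note 5 onset = 4b = 2891.566ms

1. 0.0ms @ 0 + 1084.337ms (3/2)
2. 1084.337ms @ 3/2 + 542.169ms (3/4)
3. 1626.506ms @ 9/4 + 542.169ms (3/4)
4. 2168.675ms @ 3 + 722.892ms (1)
5. 2891.566ms @ 4 + 722.892ms (1)
6. 3614.458ms @ 5 + 722.892ms (1)
7. 4337.349ms @ 6 + 289.157ms (2/5)
8. 4626.506ms @ 32/5 + 289.157ms (2/5)
9. 4915.663ms @ 34/5 + 289.157ms (2/5)
10. 5204.819ms @ 36/5 + 289.157ms (2/5)
11. 5493.976ms @ 38/5 + 289.157ms (2/5)
12. 5783.133ms @ 8 + 578.313ms (4/5)
13. 6361.446ms @ 44/5 + 578.313ms (4/5)
14. 6939.759ms @ 48/5 + 578.313ms (4/5)
15. 7518.072ms @ 52/5 + 433.735ms (3/5)
16. 7951.807ms @ 11 + 144.578ms (1/5)
17. 8096.386ms @ 56/5 + 578.313ms (4/5)
18. 8674.699ms @ 12 + 963.855ms (4/3)
19. 9638.554ms @ 40/3 + 963.855ms (4/3)
20. 10602.41ms @ 44/3 + 963.855ms (4/3)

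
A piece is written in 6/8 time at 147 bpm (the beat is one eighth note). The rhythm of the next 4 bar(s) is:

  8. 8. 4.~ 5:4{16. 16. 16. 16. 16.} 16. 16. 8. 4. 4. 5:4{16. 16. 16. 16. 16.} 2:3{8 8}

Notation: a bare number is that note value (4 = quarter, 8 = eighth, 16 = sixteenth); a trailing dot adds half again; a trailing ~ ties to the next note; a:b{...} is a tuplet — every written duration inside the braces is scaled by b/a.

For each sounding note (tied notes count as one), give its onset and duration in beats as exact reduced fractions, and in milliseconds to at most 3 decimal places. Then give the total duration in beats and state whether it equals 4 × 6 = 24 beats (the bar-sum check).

1) 0.0ms=0b +612.245ms=3/2b
2) 612.245ms=3/2b +612.245ms=3/2b
3) 1224.49ms=3b +1469.388ms=18/5b
4) 2693.878ms=33/5b +244.898ms=3/5b
5) 2938.776ms=36/5b +244.898ms=3/5b
6) 3183.673ms=39/5b +244.898ms=3/5b
7) 3428.571ms=42/5b +244.898ms=3/5b
8) 3673.469ms=9b +306.122ms=3/4b
9) 3979.592ms=39/4b +306.122ms=3/4b
10) 4285.714ms=21/2b +612.245ms=3/2b
11) 4897.959ms=12b +1224.49ms=3b
12) 6122.449ms=15b +1224.49ms=3b
13) 7346.939ms=18b +244.898ms=3/5b
14) 7591.837ms=93/5b +244.898ms=3/5b
15) 7836.735ms=96/5b +244.898ms=3/5b
16) 8081.633ms=99/5b +244.898ms=3/5b
17) 8326.531ms=102/5b +244.898ms=3/5b
18) 8571.429ms=21b +612.245ms=3/2b
19) 9183.673ms=45/2b +612.245ms=3/2b
Σ=24b of 24 (147bpm 6/8) — PASS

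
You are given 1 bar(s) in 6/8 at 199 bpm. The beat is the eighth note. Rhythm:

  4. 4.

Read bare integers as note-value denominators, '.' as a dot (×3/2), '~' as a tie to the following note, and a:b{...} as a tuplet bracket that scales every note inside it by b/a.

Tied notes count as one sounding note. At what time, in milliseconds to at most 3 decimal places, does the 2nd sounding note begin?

1. 0.0ms @ 0 + 904.523ms (3)
2. 904.523ms @ 3 + 904.523ms (3)

note 2 onset = 3b = 904.523ms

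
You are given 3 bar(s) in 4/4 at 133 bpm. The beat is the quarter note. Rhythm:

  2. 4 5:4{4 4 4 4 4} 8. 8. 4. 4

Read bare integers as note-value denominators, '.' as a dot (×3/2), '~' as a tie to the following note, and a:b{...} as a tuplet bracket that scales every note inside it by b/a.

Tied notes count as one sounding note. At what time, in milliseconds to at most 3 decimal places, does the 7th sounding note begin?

1. 0.0ms @ 0 + 1353.383ms (3)
2. 1353.383ms @ 3 + 451.128ms (1)
3. 1804.511ms @ 4 + 360.902ms (4/5)
4. 2165.414ms @ 24/5 + 360.902ms (4/5)
5. 2526.316ms @ 28/5 + 360.902ms (4/5)
6. 2887.218ms @ 32/5 + 360.902ms (4/5)
7. 3248.12ms @ 36/5 + 360.902ms (4/5)
8. 3609.023ms @ 8 + 338.346ms (3/4)
9. 3947.368ms @ 35/4 + 338.346ms (3/4)
10. 4285.714ms @ 19/2 + 676.692ms (3/2)
11. 4962.406ms @ 11 + 451.128ms (1)

note 7 onset = 36/5b = 3248.12ms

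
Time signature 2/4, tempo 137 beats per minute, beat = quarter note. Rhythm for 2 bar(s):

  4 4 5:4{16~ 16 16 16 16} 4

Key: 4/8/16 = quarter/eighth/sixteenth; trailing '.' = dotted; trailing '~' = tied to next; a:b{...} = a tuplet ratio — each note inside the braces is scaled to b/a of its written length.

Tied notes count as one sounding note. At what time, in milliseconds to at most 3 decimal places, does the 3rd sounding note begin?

1. 0.0ms @ 0 + 437.956ms (1)
2. 437.956ms @ 1 + 437.956ms (1)
3. 875.912ms @ 2 + 175.182ms (2/5)
4. 1051.095ms @ 12/5 + 87.591ms (1/5)
5. 1138.686ms @ 13/5 + 87.591ms (1/5)
6. 1226.277ms @ 14/5 + 87.591ms (1/5)
7. 1313.869ms @ 3 + 437.956ms (1)

note 3 onset = 2b = 875.912ms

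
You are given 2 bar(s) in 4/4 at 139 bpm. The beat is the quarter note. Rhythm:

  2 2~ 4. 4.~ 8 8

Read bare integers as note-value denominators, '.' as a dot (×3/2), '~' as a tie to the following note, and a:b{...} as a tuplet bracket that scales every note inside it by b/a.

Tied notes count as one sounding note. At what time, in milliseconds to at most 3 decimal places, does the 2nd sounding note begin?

1. 0.0ms @ 0 + 863.309ms (2)
2. 863.309ms @ 2 + 1510.791ms (7/2)
3. 2374.101ms @ 11/2 + 863.309ms (2)
4. 3237.41ms @ 15/2 + 215.827ms (1/2)

note 2 onset = 2b = 863.309ms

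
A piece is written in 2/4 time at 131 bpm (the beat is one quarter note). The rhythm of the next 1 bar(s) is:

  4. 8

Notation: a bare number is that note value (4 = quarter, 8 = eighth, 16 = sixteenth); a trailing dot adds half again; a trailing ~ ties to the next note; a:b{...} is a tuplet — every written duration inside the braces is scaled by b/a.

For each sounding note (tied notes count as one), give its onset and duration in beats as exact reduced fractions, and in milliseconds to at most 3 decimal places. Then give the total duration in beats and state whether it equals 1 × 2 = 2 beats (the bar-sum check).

1) 0.0ms=0b +687.023ms=3/2b
2) 687.023ms=3/2b +229.008ms=1/2b
Σ=2b of 2 (131bpm 2/4) — PASS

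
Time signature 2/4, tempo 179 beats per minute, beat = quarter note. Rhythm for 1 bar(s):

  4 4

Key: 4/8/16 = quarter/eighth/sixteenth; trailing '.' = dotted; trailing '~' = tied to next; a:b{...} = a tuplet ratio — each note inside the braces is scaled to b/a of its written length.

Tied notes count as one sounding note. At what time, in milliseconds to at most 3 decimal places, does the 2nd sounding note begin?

1. 0.0ms @ 0 + 335.196ms (1)
2. 335.196ms @ 1 + 335.196ms (1)

note 2 onset = 1b = 335.196ms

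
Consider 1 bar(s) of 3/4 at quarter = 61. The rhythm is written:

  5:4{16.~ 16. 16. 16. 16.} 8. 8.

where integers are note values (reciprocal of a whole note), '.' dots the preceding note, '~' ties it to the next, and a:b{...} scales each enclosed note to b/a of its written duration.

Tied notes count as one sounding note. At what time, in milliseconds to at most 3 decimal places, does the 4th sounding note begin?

1. 0.0ms @ 0 + 590.164ms (3/5)
2. 590.164ms @ 3/5 + 295.082ms (3/10)
3. 885.246ms @ 9/10 + 295.082ms (3/10)
4. 1180.328ms @ 6/5 + 295.082ms (3/10)
5. 1475.41ms @ 3/2 + 737.705ms (3/4)
6. 2213.115ms @ 9/4 + 737.705ms (3/4)

note 4 onset = 6/5b = 1180.328ms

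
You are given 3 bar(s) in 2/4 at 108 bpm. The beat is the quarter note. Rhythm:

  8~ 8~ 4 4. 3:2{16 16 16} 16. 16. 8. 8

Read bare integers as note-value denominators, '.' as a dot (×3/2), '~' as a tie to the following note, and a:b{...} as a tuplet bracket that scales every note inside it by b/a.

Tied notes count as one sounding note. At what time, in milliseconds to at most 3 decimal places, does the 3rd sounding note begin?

note 3 onset = 7/2b = 1944.444ms

1. 0.0ms @ 0 + 1111.111ms (2)
2. 1111.111ms @ 2 + 833.333ms (3/2)
3. 1944.444ms @ 7/2 + 92.593ms (1/6)
4. 2037.037ms @ 11/3 + 92.593ms (1/6)
5. 2129.63ms @ 23/6 + 92.593ms (1/6)
6. 2222.222ms @ 4 + 208.333ms (3/8)
7. 2430.556ms @ 35/8 + 208.333ms (3/8)
8. 2638.889ms @ 19/4 + 416.667ms (3/4)
9. 3055.556ms @ 11/2 + 277.778ms (1/2)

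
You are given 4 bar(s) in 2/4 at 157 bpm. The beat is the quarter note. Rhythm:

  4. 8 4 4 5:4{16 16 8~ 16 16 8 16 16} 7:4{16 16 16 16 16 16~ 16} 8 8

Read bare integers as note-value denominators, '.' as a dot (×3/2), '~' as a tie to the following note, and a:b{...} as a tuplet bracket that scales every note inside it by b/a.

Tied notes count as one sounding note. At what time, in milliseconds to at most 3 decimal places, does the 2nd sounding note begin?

note 2 onset = 3/2b = 573.248ms

1. 0.0ms @ 0 + 573.248ms (3/2)
2. 573.248ms @ 3/2 + 191.083ms (1/2)
3. 764.331ms @ 2 + 382.166ms (1)
4. 1146.497ms @ 3 + 382.166ms (1)
5. 1528.662ms @ 4 + 76.433ms (1/5)
6. 1605.096ms @ 21/5 + 76.433ms (1/5)
7. 1681.529ms @ 22/5 + 229.299ms (3/5)
8. 1910.828ms @ 5 + 76.433ms (1/5)
9. 1987.261ms @ 26/5 + 152.866ms (2/5)
10. 2140.127ms @ 28/5 + 76.433ms (1/5)
11. 2216.561ms @ 29/5 + 76.433ms (1/5)
12. 2292.994ms @ 6 + 54.595ms (1/7)
13. 2347.589ms @ 43/7 + 54.595ms (1/7)
14. 2402.184ms @ 44/7 + 54.595ms (1/7)
15. 2456.779ms @ 45/7 + 54.595ms (1/7)
16. 2511.374ms @ 46/7 + 54.595ms (1/7)
17. 2565.969ms @ 47/7 + 109.19ms (2/7)
18. 2675.159ms @ 7 + 191.083ms (1/2)
19. 2866.242ms @ 15/2 + 191.083ms (1/2)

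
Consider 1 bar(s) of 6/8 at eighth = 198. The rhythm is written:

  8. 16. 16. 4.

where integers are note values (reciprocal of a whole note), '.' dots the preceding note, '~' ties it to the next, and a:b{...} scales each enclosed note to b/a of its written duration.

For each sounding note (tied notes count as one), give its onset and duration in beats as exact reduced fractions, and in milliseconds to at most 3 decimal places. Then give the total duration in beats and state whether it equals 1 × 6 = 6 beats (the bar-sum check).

1) 0.0ms=0b +454.545ms=3/2b
2) 454.545ms=3/2b +227.273ms=3/4b
3) 681.818ms=9/4b +227.273ms=3/4b
4) 909.091ms=3b +909.091ms=3b
Σ=6b of 6 (198bpm 6/8) — PASS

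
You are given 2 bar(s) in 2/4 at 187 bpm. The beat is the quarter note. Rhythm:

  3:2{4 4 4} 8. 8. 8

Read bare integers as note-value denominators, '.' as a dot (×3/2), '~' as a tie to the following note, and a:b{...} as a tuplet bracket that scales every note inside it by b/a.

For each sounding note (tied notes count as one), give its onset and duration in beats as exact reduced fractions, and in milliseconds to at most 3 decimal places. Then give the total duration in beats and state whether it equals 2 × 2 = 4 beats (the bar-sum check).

1) 0.0ms=0b +213.904ms=2/3b
2) 213.904ms=2/3b +213.904ms=2/3b
3) 427.807ms=4/3b +213.904ms=2/3b
4) 641.711ms=2b +240.642ms=3/4b
5) 882.353ms=11/4b +240.642ms=3/4b
6) 1122.995ms=7/2b +160.428ms=1/2b
Σ=4b of 4 (187bpm 2/4) — PASS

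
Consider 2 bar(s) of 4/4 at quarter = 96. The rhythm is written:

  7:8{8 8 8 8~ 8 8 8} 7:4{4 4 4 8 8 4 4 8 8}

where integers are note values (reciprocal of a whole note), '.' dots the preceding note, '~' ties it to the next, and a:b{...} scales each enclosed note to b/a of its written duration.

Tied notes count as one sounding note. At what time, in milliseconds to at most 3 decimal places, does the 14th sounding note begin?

note 14 onset = 52/7b = 4642.857ms

1. 0.0ms @ 0 + 357.143ms (4/7)
2. 357.143ms @ 4/7 + 357.143ms (4/7)
3. 714.286ms @ 8/7 + 357.143ms (4/7)
4. 1071.429ms @ 12/7 + 714.286ms (8/7)
5. 1785.714ms @ 20/7 + 357.143ms (4/7)
6. 2142.857ms @ 24/7 + 357.143ms (4/7)
7. 2500.0ms @ 4 + 357.143ms (4/7)
8. 2857.143ms @ 32/7 + 357.143ms (4/7)
9. 3214.286ms @ 36/7 + 357.143ms (4/7)
10. 3571.429ms @ 40/7 + 178.571ms (2/7)
11. 3750.0ms @ 6 + 178.571ms (2/7)
12. 3928.571ms @ 44/7 + 357.143ms (4/7)
13. 4285.714ms @ 48/7 + 357.143ms (4/7)
14. 4642.857ms @ 52/7 + 178.571ms (2/7)
15. 4821.429ms @ 54/7 + 178.571ms (2/7)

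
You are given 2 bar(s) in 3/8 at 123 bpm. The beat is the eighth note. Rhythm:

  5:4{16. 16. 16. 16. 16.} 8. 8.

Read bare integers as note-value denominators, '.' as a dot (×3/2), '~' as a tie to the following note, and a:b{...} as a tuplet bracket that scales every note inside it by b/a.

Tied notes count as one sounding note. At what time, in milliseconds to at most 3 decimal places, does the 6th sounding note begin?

1. 0.0ms @ 0 + 292.683ms (3/5)
2. 292.683ms @ 3/5 + 292.683ms (3/5)
3. 585.366ms @ 6/5 + 292.683ms (3/5)
4. 878.049ms @ 9/5 + 292.683ms (3/5)
5. 1170.732ms @ 12/5 + 292.683ms (3/5)
6. 1463.415ms @ 3 + 731.707ms (3/2)
7. 2195.122ms @ 9/2 + 731.707ms (3/2)

note 6 onset = 3b = 1463.415ms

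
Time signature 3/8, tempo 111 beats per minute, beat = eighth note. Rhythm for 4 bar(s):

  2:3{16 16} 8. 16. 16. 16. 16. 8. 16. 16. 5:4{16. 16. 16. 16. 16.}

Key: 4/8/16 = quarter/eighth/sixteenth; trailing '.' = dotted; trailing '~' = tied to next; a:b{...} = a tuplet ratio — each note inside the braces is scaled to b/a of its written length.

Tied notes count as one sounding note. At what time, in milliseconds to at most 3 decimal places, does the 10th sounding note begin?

note 10 onset = 33/4b = 4459.459ms

1. 0.0ms @ 0 + 405.405ms (3/4)
2. 405.405ms @ 3/4 + 405.405ms (3/4)
3. 810.811ms @ 3/2 + 810.811ms (3/2)
4. 1621.622ms @ 3 + 405.405ms (3/4)
5. 2027.027ms @ 15/4 + 405.405ms (3/4)
6. 2432.432ms @ 9/2 + 405.405ms (3/4)
7. 2837.838ms @ 21/4 + 405.405ms (3/4)
8. 3243.243ms @ 6 + 810.811ms (3/2)
9. 4054.054ms @ 15/2 + 405.405ms (3/4)
10. 4459.459ms @ 33/4 + 405.405ms (3/4)
11. 4864.865ms @ 9 + 324.324ms (3/5)
12. 5189.189ms @ 48/5 + 324.324ms (3/5)
13. 5513.514ms @ 51/5 + 324.324ms (3/5)
14. 5837.838ms @ 54/5 + 324.324ms (3/5)
15. 6162.162ms @ 57/5 + 324.324ms (3/5)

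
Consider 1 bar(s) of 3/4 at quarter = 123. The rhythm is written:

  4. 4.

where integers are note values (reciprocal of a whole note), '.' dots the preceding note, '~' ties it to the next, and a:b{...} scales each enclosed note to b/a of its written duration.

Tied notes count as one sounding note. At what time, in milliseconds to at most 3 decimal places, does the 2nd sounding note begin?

note 2 onset = 3/2b = 731.707ms

1. 0.0ms @ 0 + 731.707ms (3/2)
2. 731.707ms @ 3/2 + 731.707ms (3/2)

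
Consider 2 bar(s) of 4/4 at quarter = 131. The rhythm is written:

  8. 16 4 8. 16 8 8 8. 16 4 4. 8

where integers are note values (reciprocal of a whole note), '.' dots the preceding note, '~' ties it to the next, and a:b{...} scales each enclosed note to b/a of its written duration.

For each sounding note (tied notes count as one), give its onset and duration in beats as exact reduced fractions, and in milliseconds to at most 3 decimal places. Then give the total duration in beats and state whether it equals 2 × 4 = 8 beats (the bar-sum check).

1) 0.0ms=0b +343.511ms=3/4b
2) 343.511ms=3/4b +114.504ms=1/4b
3) 458.015ms=1b +458.015ms=1b
4) 916.031ms=2b +343.511ms=3/4b
5) 1259.542ms=11/4b +114.504ms=1/4b
6) 1374.046ms=3b +229.008ms=1/2b
7) 1603.053ms=7/2b +229.008ms=1/2b
8) 1832.061ms=4b +343.511ms=3/4b
9) 2175.573ms=19/4b +114.504ms=1/4b
10) 2290.076ms=5b +458.015ms=1b
11) 2748.092ms=6b +687.023ms=3/2b
12) 3435.115ms=15/2b +229.008ms=1/2b
Σ=8b of 8 (131bpm 4/4) — PASS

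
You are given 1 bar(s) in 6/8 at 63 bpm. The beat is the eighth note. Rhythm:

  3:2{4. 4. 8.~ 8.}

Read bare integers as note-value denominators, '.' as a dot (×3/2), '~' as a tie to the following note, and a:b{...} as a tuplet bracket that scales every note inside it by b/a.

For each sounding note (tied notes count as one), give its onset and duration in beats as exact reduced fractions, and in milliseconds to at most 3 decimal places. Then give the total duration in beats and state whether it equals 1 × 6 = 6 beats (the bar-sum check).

1) 0.0ms=0b +1904.762ms=2b
2) 1904.762ms=2b +1904.762ms=2b
3) 3809.524ms=4b +1904.762ms=2b
Σ=6b of 6 (63bpm 6/8) — PASS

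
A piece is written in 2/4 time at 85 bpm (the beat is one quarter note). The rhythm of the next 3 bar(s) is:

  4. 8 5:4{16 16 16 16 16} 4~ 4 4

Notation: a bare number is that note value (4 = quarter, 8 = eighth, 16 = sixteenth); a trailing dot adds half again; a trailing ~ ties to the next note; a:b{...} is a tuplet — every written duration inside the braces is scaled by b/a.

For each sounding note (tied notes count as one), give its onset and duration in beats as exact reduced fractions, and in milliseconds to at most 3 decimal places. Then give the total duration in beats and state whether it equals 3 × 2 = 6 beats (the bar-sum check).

1) 0.0ms=0b +1058.824ms=3/2b
2) 1058.824ms=3/2b +352.941ms=1/2b
3) 1411.765ms=2b +141.176ms=1/5b
4) 1552.941ms=11/5b +141.176ms=1/5b
5) 1694.118ms=12/5b +141.176ms=1/5b
6) 1835.294ms=13/5b +141.176ms=1/5b
7) 1976.471ms=14/5b +141.176ms=1/5b
8) 2117.647ms=3b +1411.765ms=2b
9) 3529.412ms=5b +705.882ms=1b
Σ=6b of 6 (85bpm 2/4) — PASS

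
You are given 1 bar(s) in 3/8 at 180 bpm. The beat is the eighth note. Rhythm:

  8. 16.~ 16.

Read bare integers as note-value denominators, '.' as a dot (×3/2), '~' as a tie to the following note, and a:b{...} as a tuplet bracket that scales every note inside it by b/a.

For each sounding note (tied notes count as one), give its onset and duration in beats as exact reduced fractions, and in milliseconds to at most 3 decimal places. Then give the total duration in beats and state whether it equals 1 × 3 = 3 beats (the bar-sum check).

1) 0.0ms=0b +500.0ms=3/2b
2) 500.0ms=3/2b +500.0ms=3/2b
Σ=3b of 3 (180bpm 3/8) — PASS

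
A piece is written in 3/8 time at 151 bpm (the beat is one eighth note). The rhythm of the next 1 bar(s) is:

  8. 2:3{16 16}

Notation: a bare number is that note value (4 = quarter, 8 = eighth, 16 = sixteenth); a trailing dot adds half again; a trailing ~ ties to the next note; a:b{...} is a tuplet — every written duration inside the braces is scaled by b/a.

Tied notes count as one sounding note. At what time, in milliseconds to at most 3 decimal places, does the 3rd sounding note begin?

note 3 onset = 9/4b = 894.04ms

1. 0.0ms @ 0 + 596.026ms (3/2)
2. 596.026ms @ 3/2 + 298.013ms (3/4)
3. 894.04ms @ 9/4 + 298.013ms (3/4)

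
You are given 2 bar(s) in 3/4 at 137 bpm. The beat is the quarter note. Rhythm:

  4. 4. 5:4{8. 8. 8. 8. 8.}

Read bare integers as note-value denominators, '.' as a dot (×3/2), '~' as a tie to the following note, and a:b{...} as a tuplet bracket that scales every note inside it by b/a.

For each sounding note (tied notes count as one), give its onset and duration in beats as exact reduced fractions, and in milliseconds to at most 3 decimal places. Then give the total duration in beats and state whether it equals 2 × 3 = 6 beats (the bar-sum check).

1) 0.0ms=0b +656.934ms=3/2b
2) 656.934ms=3/2b +656.934ms=3/2b
3) 1313.869ms=3b +262.774ms=3/5b
4) 1576.642ms=18/5b +262.774ms=3/5b
5) 1839.416ms=21/5b +262.774ms=3/5b
6) 2102.19ms=24/5b +262.774ms=3/5b
7) 2364.964ms=27/5b +262.774ms=3/5b
Σ=6b of 6 (137bpm 3/4) — PASS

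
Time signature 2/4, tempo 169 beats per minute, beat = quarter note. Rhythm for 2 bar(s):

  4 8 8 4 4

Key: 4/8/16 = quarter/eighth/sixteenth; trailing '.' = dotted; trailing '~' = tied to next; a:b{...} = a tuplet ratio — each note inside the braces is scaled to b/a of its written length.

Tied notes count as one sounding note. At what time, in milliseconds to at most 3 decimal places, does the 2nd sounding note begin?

note 2 onset = 1b = 355.03ms

1. 0.0ms @ 0 + 355.03ms (1)
2. 355.03ms @ 1 + 177.515ms (1/2)
3. 532.544ms @ 3/2 + 177.515ms (1/2)
4. 710.059ms @ 2 + 355.03ms (1)
5. 1065.089ms @ 3 + 355.03ms (1)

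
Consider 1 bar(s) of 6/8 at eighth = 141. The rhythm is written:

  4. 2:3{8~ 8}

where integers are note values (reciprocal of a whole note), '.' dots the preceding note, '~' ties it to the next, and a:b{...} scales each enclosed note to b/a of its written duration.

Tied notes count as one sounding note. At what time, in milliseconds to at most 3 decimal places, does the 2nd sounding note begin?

1. 0.0ms @ 0 + 1276.596ms (3)
2. 1276.596ms @ 3 + 1276.596ms (3)

note 2 onset = 3b = 1276.596ms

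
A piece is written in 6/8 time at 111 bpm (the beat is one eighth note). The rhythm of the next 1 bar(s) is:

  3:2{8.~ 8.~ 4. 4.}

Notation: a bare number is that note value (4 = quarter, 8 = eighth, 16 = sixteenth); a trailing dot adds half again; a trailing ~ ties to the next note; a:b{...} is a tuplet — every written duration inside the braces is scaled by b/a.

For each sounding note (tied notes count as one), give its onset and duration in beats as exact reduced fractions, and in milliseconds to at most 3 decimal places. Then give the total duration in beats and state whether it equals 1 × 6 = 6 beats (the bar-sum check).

1) 0.0ms=0b +2162.162ms=4b
2) 2162.162ms=4b +1081.081ms=2b
Σ=6b of 6 (111bpm 6/8) — PASS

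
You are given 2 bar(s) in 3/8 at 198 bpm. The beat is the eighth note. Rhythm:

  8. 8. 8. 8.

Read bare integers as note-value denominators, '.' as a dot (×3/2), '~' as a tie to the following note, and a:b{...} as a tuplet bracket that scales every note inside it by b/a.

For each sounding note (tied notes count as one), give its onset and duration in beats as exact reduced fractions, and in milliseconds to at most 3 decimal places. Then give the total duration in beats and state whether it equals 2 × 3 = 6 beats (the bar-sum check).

1) 0.0ms=0b +454.545ms=3/2b
2) 454.545ms=3/2b +454.545ms=3/2b
3) 909.091ms=3b +454.545ms=3/2b
4) 1363.636ms=9/2b +454.545ms=3/2b
Σ=6b of 6 (198bpm 3/8) — PASS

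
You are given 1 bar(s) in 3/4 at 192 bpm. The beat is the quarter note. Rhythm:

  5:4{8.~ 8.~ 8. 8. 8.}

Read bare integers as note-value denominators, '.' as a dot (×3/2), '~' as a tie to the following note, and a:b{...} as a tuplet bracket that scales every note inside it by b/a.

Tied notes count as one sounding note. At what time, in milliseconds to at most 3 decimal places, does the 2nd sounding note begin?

1. 0.0ms @ 0 + 562.5ms (9/5)
2. 562.5ms @ 9/5 + 187.5ms (3/5)
3. 750.0ms @ 12/5 + 187.5ms (3/5)

note 2 onset = 9/5b = 562.5ms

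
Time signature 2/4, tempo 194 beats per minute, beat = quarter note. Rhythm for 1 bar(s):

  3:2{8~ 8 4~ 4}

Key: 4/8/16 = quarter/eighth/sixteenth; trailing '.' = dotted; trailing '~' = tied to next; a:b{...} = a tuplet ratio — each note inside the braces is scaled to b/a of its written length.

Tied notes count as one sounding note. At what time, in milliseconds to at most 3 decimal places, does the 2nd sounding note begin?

note 2 onset = 2/3b = 206.186ms

1. 0.0ms @ 0 + 206.186ms (2/3)
2. 206.186ms @ 2/3 + 412.371ms (4/3)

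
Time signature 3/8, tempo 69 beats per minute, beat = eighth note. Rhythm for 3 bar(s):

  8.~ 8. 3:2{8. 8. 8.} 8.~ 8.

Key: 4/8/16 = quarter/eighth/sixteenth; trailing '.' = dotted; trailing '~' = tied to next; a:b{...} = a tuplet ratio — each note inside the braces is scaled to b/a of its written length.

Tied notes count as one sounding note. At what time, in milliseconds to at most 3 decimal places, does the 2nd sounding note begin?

note 2 onset = 3b = 2608.696ms

1. 0.0ms @ 0 + 2608.696ms (3)
2. 2608.696ms @ 3 + 869.565ms (1)
3. 3478.261ms @ 4 + 869.565ms (1)
4. 4347.826ms @ 5 + 869.565ms (1)
5. 5217.391ms @ 6 + 2608.696ms (3)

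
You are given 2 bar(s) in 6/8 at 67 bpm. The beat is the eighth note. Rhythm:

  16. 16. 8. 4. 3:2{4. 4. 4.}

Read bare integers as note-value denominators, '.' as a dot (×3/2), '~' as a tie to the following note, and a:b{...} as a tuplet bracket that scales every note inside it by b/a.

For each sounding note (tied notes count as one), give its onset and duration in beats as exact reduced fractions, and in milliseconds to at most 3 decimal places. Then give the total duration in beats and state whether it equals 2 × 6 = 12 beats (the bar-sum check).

1) 0.0ms=0b +671.642ms=3/4b
2) 671.642ms=3/4b +671.642ms=3/4b
3) 1343.284ms=3/2b +1343.284ms=3/2b
4) 2686.567ms=3b +2686.567ms=3b
5) 5373.134ms=6b +1791.045ms=2b
6) 7164.179ms=8b +1791.045ms=2b
7) 8955.224ms=10b +1791.045ms=2b
Σ=12b of 12 (67bpm 6/8) — PASS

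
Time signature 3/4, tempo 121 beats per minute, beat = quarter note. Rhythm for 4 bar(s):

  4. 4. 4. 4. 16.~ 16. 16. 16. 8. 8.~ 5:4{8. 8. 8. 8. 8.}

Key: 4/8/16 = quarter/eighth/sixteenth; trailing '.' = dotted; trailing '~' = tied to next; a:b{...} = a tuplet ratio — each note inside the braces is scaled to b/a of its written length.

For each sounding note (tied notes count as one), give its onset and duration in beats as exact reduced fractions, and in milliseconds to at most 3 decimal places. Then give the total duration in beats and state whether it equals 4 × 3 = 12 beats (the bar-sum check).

1) 0.0ms=0b +743.802ms=3/2b
2) 743.802ms=3/2b +743.802ms=3/2b
3) 1487.603ms=3b +743.802ms=3/2b
4) 2231.405ms=9/2b +743.802ms=3/2b
5) 2975.207ms=6b +371.901ms=3/4b
6) 3347.107ms=27/4b +185.95ms=3/8b
7) 3533.058ms=57/8b +185.95ms=3/8b
8) 3719.008ms=15/2b +371.901ms=3/4b
9) 4090.909ms=33/4b +669.421ms=27/20b
10) 4760.331ms=48/5b +297.521ms=3/5b
11) 5057.851ms=51/5b +297.521ms=3/5b
12) 5355.372ms=54/5b +297.521ms=3/5b
13) 5652.893ms=57/5b +297.521ms=3/5b
Σ=12b of 12 (121bpm 3/4) — PASS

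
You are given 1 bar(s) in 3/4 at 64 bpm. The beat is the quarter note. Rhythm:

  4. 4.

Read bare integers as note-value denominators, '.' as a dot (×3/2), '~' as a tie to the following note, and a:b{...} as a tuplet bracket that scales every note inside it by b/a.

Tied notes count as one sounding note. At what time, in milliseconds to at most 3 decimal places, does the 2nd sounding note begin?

1. 0.0ms @ 0 + 1406.25ms (3/2)
2. 1406.25ms @ 3/2 + 1406.25ms (3/2)

note 2 onset = 3/2b = 1406.25ms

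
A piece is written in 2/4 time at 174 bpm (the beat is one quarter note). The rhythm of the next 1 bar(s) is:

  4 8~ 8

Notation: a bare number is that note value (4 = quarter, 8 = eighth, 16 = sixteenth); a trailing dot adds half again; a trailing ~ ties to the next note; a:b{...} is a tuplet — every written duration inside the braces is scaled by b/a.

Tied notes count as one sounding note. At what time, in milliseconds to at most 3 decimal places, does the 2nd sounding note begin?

1. 0.0ms @ 0 + 344.828ms (1)
2. 344.828ms @ 1 + 344.828ms (1)

note 2 onset = 1b = 344.828ms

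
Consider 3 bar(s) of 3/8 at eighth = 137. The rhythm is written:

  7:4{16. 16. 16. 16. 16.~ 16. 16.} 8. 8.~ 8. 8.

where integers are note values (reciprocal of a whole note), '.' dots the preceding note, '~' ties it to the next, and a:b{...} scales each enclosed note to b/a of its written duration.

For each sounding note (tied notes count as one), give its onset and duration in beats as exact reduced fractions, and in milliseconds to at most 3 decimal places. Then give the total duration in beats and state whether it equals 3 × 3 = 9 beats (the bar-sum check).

1) 0.0ms=0b +187.696ms=3/7b
2) 187.696ms=3/7b +187.696ms=3/7b
3) 375.391ms=6/7b +187.696ms=3/7b
4) 563.087ms=9/7b +187.696ms=3/7b
5) 750.782ms=12/7b +375.391ms=6/7b
6) 1126.173ms=18/7b +187.696ms=3/7b
7) 1313.869ms=3b +656.934ms=3/2b
8) 1970.803ms=9/2b +1313.869ms=3b
9) 3284.672ms=15/2b +656.934ms=3/2b
Σ=9b of 9 (137bpm 3/8) — PASS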